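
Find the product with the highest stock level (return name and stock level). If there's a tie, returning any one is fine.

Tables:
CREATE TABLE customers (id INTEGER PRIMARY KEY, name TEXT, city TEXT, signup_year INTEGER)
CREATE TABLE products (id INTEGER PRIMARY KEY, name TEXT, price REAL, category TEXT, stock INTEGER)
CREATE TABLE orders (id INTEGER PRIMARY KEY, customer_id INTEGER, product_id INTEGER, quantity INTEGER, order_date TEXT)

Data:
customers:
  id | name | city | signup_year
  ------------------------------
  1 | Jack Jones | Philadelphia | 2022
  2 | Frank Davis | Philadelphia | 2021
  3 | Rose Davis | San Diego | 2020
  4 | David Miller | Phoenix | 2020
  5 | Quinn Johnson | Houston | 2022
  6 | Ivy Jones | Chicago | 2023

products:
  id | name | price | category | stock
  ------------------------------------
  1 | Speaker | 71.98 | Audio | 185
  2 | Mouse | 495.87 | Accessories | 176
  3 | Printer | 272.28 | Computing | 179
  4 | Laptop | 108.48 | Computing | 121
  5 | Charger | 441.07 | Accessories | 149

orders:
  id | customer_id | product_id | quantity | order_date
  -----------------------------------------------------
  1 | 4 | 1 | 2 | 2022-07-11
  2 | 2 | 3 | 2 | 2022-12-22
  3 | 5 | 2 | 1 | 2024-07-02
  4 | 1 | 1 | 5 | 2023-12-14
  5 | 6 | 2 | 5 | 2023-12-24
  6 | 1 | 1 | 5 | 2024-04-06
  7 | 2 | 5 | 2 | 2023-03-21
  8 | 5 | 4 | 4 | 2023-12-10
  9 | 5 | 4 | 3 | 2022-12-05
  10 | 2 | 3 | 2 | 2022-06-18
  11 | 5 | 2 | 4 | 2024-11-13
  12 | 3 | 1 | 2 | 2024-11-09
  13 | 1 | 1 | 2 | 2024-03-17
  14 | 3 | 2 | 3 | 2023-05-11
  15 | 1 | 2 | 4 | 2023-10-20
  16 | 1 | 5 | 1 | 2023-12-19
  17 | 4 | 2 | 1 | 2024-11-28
SELECT name, stock FROM products ORDER BY stock DESC LIMIT 1

Execution result:
name | stock
Speaker | 185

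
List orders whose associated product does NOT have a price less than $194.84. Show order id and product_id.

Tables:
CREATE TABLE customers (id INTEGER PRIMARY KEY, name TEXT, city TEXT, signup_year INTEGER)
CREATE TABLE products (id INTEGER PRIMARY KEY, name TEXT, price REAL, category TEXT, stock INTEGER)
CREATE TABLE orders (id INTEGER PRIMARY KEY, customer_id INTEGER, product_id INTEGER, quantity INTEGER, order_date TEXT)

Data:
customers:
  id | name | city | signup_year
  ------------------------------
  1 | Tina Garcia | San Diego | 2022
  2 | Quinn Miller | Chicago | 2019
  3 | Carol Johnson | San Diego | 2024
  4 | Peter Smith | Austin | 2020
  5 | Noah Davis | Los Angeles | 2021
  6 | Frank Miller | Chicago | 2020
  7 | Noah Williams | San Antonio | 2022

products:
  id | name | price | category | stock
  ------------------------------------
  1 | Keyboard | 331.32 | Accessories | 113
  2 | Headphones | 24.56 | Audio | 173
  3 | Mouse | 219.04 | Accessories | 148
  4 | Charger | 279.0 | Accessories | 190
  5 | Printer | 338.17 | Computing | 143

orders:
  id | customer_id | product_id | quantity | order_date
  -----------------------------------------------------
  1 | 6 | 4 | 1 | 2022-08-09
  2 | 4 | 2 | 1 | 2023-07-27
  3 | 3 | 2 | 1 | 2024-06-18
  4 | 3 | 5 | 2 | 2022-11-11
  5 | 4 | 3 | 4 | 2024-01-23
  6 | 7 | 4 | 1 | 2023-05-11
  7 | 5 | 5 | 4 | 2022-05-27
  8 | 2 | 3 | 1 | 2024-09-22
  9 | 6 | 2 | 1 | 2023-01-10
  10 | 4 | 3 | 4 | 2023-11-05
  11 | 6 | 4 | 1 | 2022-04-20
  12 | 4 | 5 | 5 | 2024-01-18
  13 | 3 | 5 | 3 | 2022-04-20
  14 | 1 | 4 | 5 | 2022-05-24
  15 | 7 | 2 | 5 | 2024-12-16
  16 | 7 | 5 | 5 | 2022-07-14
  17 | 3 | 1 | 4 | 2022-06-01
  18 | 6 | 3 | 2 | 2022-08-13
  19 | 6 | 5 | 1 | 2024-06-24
SELECT id, product_id FROM orders WHERE product_id NOT IN (SELECT id FROM products WHERE price < 194.84)

Execution result:
id | product_id
1 | 4
4 | 5
5 | 3
6 | 4
7 | 5
8 | 3
10 | 3
11 | 4
12 | 5
13 | 5
14 | 4
16 | 5
17 | 1
18 | 3
19 | 5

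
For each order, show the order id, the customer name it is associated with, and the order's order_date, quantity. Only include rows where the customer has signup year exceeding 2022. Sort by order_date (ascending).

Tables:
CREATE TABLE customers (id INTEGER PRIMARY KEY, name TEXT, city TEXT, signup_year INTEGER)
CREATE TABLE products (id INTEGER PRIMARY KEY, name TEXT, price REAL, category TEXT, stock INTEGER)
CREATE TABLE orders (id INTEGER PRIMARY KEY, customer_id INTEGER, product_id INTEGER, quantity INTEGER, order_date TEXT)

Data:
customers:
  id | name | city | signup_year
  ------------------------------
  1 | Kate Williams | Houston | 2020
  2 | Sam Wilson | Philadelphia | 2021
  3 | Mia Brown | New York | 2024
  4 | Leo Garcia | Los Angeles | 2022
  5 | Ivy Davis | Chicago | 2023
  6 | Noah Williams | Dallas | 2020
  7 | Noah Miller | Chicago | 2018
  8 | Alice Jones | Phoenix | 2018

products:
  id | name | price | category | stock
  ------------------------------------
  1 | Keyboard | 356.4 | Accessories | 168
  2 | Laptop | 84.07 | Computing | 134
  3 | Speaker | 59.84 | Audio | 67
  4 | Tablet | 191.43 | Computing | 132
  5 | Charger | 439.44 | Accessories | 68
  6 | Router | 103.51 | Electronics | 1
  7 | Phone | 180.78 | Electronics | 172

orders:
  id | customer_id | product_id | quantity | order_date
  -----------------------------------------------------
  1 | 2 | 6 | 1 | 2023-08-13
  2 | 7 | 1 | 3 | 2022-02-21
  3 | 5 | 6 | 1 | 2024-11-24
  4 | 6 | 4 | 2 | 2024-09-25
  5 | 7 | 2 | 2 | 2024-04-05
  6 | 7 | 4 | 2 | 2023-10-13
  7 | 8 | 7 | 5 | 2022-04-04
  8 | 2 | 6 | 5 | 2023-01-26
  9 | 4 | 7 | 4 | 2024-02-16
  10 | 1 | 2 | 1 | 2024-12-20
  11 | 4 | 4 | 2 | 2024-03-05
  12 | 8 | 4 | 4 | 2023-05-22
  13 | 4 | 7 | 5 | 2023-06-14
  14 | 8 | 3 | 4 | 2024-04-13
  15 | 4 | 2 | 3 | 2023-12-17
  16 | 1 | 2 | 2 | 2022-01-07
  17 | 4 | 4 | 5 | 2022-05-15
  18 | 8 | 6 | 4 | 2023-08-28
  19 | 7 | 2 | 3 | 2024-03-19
SELECT c.id, p.name AS customer, c.order_date, c.quantity FROM orders c JOIN customers p ON c.customer_id = p.id WHERE p.signup_year > 2022 ORDER BY c.order_date ASC

Execution result:
id | customer | order_date | quantity
3 | Ivy Davis | 2024-11-24 | 1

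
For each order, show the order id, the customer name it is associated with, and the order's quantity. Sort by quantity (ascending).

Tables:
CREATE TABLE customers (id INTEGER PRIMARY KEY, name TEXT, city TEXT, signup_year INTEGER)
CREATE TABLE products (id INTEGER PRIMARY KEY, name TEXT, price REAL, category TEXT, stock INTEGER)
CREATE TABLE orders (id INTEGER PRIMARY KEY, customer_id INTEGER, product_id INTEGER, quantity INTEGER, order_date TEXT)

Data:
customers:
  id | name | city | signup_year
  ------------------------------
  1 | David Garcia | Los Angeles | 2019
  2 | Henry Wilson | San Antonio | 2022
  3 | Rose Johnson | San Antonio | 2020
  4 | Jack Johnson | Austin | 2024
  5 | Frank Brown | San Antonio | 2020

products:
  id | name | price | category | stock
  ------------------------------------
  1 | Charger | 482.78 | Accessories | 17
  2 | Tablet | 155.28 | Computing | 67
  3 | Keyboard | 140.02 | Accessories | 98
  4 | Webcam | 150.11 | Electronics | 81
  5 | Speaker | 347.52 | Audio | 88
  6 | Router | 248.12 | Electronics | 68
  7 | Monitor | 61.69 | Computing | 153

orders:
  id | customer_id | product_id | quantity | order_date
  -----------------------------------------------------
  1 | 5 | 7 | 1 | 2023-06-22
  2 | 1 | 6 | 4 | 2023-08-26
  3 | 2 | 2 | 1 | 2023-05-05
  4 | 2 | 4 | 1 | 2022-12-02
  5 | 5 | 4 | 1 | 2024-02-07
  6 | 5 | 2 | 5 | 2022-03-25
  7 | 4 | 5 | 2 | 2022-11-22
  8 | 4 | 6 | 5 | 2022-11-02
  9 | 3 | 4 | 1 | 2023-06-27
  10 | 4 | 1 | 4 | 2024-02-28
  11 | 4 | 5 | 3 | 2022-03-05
SELECT c.id, p.name AS customer, c.quantity FROM orders c JOIN customers p ON c.customer_id = p.id ORDER BY c.quantity ASC

Execution result:
id | customer | quantity
1 | Frank Brown | 1
3 | Henry Wilson | 1
4 | Henry Wilson | 1
5 | Frank Brown | 1
9 | Rose Johnson | 1
7 | Jack Johnson | 2
11 | Jack Johnson | 3
2 | David Garcia | 4
10 | Jack Johnson | 4
6 | Frank Brown | 5
8 | Jack Johnson | 5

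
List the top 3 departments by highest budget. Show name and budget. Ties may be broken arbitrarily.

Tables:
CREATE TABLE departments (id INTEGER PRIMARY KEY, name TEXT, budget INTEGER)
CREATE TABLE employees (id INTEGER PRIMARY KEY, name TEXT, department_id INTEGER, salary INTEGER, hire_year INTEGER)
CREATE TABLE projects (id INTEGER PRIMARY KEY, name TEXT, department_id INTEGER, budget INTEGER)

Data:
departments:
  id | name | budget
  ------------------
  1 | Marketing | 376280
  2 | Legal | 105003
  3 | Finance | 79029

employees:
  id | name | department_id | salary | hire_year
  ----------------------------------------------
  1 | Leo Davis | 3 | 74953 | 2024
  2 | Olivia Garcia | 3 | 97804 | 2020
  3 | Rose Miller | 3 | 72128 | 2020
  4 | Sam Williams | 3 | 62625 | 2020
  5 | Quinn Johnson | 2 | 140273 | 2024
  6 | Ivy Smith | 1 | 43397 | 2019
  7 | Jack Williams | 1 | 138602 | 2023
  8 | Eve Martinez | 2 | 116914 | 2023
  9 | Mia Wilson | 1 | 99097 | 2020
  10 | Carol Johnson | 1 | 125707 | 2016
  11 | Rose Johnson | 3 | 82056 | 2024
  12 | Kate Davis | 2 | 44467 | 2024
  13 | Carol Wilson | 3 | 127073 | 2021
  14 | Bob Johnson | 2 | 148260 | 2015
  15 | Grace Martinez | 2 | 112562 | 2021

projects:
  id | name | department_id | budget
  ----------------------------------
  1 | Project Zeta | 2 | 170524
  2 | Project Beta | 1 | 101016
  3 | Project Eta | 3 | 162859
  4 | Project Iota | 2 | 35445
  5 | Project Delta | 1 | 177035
SELECT name, budget FROM departments ORDER BY budget DESC LIMIT 3

Execution result:
name | budget
Marketing | 376280
Legal | 105003
Finance | 79029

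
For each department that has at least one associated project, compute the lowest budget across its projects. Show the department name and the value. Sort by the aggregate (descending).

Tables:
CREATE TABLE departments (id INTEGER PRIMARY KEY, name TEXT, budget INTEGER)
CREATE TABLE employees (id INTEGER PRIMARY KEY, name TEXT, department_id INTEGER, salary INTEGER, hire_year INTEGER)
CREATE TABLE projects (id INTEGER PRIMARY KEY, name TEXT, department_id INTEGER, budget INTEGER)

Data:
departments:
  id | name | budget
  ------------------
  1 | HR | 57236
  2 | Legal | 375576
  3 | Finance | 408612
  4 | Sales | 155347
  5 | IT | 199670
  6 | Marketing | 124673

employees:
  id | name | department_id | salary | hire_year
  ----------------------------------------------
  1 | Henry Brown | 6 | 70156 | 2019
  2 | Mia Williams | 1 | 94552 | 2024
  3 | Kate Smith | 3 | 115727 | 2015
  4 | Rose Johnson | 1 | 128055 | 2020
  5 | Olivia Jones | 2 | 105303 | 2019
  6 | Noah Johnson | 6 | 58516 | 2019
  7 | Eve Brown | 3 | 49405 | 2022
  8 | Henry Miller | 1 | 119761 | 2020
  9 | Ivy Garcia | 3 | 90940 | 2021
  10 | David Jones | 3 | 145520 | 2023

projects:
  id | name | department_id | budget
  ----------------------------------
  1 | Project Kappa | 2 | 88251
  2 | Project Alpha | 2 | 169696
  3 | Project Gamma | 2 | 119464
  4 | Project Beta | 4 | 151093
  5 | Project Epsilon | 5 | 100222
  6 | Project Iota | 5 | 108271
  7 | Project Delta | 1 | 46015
SELECT p.name, MIN(c.budget) AS min_budget FROM projects c JOIN departments p ON c.department_id = p.id GROUP BY p.id, p.name ORDER BY min_budget DESC

Execution result:
name | min_budget
Sales | 151093
IT | 100222
Legal | 88251
HR | 46015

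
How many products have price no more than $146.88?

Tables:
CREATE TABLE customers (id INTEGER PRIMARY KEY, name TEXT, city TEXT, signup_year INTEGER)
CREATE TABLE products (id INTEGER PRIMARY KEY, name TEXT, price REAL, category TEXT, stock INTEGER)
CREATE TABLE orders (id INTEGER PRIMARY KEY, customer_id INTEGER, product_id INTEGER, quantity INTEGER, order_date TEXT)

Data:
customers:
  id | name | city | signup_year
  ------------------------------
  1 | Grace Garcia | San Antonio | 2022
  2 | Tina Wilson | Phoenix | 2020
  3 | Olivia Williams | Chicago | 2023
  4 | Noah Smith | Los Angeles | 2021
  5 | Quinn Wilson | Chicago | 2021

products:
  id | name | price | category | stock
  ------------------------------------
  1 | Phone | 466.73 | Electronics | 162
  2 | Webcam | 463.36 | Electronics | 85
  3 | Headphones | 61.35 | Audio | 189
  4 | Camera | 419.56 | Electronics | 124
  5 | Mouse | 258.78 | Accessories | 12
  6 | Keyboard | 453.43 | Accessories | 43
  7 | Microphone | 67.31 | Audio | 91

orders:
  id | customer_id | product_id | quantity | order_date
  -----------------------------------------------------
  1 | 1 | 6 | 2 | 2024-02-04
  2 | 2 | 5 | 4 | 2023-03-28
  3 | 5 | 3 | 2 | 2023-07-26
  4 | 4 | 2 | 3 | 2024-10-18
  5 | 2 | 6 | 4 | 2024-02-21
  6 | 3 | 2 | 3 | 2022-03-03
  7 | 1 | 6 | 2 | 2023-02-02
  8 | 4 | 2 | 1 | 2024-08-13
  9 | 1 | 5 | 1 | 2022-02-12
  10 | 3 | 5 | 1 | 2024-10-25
SELECT COUNT(*) FROM products WHERE price <= 146.88

Execution result:
2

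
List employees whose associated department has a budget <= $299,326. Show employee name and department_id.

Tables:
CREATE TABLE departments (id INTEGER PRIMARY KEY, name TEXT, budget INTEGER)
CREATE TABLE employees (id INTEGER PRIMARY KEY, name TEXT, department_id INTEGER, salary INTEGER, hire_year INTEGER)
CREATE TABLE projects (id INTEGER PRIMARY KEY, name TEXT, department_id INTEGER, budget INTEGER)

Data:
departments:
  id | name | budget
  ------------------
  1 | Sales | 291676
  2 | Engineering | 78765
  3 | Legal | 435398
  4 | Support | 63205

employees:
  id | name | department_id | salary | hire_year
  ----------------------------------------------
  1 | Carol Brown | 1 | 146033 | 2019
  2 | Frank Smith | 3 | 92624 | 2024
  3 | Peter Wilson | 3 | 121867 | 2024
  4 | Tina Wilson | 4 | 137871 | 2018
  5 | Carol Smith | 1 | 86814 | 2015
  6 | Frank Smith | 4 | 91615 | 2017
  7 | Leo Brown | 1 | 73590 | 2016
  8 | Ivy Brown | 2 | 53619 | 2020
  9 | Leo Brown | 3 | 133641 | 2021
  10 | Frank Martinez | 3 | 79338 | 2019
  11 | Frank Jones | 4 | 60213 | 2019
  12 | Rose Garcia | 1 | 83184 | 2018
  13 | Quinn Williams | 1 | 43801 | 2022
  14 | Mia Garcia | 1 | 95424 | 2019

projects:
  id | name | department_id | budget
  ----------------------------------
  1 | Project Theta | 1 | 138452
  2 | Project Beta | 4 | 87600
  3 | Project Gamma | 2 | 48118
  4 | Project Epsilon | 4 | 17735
SELECT name, department_id FROM employees WHERE department_id IN (SELECT id FROM departments WHERE budget <= 299326)

Execution result:
name | department_id
Carol Brown | 1
Tina Wilson | 4
Carol Smith | 1
Frank Smith | 4
Leo Brown | 1
Ivy Brown | 2
Frank Jones | 4
Rose Garcia | 1
Quinn Williams | 1
Mia Garcia | 1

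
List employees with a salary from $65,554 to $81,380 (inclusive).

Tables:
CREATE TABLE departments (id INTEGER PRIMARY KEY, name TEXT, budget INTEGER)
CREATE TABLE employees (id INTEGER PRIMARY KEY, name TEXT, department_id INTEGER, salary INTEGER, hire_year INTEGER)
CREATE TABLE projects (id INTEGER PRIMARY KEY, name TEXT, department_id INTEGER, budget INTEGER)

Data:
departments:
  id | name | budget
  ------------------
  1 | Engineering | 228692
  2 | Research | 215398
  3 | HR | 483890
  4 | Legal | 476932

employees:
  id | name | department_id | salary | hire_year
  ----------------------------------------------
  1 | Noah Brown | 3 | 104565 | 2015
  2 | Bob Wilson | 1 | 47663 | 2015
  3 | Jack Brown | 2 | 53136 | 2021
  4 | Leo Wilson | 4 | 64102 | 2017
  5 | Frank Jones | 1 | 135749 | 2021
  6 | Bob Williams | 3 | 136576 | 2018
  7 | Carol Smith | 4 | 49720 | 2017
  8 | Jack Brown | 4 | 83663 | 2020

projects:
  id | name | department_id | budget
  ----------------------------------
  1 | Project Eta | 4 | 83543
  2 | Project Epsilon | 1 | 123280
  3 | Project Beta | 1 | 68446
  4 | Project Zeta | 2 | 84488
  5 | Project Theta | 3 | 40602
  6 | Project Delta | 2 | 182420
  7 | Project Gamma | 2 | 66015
SELECT name, salary FROM employees WHERE salary BETWEEN 65554 AND 81380

Execution result:
(no rows)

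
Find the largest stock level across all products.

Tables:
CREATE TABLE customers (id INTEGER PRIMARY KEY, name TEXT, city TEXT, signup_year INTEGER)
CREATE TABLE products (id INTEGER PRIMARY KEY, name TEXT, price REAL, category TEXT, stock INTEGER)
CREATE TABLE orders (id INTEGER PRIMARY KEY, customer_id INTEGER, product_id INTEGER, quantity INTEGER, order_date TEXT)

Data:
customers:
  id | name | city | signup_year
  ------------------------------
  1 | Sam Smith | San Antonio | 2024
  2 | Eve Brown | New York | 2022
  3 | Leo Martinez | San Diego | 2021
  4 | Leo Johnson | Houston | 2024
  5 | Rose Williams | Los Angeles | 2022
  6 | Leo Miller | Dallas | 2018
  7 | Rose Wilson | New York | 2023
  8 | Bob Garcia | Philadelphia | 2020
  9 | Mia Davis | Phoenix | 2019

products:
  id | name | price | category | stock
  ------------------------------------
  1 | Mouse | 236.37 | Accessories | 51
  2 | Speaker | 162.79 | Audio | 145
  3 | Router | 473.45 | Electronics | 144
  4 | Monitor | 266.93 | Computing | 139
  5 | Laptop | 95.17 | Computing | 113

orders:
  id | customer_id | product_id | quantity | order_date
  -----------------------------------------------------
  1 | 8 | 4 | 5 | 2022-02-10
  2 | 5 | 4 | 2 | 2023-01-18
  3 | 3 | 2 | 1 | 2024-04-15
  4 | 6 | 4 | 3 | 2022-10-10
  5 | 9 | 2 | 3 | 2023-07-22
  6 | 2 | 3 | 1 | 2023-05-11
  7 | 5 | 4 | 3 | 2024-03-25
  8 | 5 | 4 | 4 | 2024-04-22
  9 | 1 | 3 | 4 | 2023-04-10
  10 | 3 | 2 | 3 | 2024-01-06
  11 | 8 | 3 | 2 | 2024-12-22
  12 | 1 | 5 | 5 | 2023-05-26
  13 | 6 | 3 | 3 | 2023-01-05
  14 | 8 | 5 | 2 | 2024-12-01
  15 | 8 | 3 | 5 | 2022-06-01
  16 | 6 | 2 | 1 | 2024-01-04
SELECT MAX(stock) FROM products

Execution result:
145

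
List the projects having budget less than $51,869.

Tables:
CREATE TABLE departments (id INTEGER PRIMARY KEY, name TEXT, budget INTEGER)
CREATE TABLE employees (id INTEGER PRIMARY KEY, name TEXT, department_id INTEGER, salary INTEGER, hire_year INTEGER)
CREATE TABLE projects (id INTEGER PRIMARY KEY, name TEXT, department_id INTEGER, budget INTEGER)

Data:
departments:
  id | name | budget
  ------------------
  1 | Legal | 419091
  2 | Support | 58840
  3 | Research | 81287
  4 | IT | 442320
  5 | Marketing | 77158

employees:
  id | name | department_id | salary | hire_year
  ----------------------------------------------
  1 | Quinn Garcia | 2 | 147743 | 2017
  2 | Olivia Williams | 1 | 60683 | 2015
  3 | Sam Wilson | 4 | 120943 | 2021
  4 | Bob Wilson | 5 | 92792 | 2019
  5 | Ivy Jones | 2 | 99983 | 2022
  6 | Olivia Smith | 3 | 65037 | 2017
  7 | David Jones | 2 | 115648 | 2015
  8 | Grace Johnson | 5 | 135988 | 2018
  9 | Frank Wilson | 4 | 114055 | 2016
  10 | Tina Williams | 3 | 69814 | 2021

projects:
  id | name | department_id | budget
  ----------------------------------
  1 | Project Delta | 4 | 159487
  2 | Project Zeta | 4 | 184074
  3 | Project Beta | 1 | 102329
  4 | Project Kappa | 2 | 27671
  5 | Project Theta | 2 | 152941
SELECT name, budget FROM projects WHERE budget < 51869

Execution result:
name | budget
Project Kappa | 27671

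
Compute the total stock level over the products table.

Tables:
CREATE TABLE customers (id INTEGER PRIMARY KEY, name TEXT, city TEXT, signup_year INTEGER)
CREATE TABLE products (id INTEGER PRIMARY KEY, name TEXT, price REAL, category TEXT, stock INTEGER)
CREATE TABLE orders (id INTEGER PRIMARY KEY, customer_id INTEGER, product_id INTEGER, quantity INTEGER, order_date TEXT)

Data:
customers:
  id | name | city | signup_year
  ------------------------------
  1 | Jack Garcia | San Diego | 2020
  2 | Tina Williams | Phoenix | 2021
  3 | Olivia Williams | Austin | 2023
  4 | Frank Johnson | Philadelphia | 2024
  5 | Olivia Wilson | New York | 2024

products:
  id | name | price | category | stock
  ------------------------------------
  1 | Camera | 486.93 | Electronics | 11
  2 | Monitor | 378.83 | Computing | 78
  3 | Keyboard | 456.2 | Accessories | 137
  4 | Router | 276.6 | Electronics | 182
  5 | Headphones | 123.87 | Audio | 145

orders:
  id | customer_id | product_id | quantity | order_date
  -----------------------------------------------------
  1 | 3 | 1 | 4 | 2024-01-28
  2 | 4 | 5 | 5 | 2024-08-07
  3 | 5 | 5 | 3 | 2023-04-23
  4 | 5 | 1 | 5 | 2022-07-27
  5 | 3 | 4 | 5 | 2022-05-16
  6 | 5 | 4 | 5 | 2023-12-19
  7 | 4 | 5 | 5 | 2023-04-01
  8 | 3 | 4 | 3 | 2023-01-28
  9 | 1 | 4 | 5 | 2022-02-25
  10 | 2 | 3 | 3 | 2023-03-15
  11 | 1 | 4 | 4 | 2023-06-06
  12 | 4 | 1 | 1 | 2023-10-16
SELECT SUM(stock) FROM products

Execution result:
553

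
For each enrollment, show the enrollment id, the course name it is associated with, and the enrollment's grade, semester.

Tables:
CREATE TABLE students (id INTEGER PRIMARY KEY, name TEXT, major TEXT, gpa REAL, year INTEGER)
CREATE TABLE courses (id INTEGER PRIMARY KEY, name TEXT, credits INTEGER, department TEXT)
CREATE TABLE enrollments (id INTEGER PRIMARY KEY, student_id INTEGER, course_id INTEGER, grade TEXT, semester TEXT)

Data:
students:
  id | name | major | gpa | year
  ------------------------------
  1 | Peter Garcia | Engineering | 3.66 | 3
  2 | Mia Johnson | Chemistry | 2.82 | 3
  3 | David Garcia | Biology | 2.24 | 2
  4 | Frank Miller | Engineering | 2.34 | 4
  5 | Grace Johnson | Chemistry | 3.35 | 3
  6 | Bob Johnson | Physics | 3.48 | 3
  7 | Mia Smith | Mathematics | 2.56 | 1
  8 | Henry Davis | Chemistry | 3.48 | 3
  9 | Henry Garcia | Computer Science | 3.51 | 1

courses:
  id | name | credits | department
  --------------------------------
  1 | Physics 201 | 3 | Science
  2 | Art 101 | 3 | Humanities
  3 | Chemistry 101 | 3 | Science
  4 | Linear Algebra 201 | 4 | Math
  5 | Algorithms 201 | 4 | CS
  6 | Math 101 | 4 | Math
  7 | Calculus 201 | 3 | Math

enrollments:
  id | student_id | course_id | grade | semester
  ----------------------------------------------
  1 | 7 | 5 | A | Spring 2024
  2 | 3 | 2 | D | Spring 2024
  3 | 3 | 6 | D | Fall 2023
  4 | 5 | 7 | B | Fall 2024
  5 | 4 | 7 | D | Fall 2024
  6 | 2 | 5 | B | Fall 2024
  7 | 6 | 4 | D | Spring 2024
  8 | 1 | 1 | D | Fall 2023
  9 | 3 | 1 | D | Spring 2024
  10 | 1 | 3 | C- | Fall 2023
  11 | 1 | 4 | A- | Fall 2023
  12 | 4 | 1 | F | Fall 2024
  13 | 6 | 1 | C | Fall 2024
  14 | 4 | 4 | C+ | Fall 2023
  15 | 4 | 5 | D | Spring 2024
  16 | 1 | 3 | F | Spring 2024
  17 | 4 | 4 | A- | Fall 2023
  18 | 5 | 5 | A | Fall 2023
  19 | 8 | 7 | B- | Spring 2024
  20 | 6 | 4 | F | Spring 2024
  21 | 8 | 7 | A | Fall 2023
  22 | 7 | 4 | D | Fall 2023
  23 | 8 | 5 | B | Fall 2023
SELECT c.id, p.name AS course, c.grade, c.semester FROM enrollments c JOIN courses p ON c.course_id = p.id

Execution result:
id | course | grade | semester
1 | Algorithms 201 | A | Spring 2024
2 | Art 101 | D | Spring 2024
3 | Math 101 | D | Fall 2023
4 | Calculus 201 | B | Fall 2024
5 | Calculus 201 | D | Fall 2024
6 | Algorithms 201 | B | Fall 2024
7 | Linear Algebra 201 | D | Spring 2024
8 | Physics 201 | D | Fall 2023
9 | Physics 201 | D | Spring 2024
10 | Chemistry 101 | C- | Fall 2023
11 | Linear Algebra 201 | A- | Fall 2023
12 | Physics 201 | F | Fall 2024
13 | Physics 201 | C | Fall 2024
14 | Linear Algebra 201 | C+ | Fall 2023
15 | Algorithms 201 | D | Spring 2024
16 | Chemistry 101 | F | Spring 2024
17 | Linear Algebra 201 | A- | Fall 2023
18 | Algorithms 201 | A | Fall 2023
19 | Calculus 201 | B- | Spring 2024
20 | Linear Algebra 201 | F | Spring 2024
21 | Calculus 201 | A | Fall 2023
22 | Linear Algebra 201 | D | Fall 2023
23 | Algorithms 201 | B | Fall 2023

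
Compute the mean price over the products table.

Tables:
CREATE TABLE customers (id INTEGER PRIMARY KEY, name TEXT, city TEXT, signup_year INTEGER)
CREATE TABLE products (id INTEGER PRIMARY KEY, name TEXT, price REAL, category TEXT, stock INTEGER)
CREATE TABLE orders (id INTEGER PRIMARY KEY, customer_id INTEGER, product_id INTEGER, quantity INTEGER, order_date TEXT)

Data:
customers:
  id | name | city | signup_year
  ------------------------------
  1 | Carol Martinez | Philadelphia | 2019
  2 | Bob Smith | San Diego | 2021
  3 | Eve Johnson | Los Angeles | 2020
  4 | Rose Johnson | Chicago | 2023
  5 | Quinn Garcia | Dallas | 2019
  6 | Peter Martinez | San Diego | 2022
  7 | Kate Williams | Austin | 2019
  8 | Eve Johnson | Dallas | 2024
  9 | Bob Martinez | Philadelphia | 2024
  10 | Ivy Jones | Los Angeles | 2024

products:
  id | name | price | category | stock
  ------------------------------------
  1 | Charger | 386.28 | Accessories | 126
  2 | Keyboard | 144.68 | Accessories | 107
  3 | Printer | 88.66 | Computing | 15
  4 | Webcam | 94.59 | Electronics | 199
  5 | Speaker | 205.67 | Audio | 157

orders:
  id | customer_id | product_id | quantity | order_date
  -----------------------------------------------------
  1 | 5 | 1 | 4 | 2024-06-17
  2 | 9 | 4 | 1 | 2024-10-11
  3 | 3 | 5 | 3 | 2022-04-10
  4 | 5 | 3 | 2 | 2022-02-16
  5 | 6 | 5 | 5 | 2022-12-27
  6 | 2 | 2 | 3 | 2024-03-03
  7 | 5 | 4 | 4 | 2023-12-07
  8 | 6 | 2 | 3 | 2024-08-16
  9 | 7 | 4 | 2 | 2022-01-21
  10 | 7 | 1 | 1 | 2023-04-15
SELECT AVG(price) FROM products

Execution result:
183.98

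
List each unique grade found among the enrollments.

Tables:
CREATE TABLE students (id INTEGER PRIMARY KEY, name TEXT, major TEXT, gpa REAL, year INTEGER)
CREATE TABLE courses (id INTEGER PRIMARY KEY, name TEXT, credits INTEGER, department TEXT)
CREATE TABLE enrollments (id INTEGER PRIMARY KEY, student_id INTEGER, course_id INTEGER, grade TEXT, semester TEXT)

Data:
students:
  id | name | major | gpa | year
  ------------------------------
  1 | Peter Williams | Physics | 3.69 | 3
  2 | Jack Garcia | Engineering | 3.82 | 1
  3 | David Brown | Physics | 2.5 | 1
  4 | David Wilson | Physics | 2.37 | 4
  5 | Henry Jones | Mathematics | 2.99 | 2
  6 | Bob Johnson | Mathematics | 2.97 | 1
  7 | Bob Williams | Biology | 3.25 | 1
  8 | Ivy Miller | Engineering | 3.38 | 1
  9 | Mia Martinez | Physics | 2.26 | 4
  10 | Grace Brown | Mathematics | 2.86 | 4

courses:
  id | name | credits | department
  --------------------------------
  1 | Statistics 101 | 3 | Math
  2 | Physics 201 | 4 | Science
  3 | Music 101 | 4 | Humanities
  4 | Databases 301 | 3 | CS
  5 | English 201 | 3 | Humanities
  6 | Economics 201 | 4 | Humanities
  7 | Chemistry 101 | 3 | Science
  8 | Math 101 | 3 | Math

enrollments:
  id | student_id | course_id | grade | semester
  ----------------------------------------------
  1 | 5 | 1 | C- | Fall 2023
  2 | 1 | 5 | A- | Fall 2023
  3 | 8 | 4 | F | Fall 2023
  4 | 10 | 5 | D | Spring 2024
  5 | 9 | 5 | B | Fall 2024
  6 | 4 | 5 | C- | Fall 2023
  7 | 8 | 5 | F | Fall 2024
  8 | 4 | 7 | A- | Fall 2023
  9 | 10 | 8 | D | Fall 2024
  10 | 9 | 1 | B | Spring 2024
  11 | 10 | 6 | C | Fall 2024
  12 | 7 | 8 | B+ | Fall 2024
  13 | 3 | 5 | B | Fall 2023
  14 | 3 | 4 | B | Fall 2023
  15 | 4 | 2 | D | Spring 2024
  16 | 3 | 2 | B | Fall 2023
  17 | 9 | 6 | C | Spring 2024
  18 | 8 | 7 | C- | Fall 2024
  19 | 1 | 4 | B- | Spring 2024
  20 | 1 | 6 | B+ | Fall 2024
SELECT DISTINCT grade FROM enrollments

Execution result:
grade
C-
A-
F
D
B
C
B+
B-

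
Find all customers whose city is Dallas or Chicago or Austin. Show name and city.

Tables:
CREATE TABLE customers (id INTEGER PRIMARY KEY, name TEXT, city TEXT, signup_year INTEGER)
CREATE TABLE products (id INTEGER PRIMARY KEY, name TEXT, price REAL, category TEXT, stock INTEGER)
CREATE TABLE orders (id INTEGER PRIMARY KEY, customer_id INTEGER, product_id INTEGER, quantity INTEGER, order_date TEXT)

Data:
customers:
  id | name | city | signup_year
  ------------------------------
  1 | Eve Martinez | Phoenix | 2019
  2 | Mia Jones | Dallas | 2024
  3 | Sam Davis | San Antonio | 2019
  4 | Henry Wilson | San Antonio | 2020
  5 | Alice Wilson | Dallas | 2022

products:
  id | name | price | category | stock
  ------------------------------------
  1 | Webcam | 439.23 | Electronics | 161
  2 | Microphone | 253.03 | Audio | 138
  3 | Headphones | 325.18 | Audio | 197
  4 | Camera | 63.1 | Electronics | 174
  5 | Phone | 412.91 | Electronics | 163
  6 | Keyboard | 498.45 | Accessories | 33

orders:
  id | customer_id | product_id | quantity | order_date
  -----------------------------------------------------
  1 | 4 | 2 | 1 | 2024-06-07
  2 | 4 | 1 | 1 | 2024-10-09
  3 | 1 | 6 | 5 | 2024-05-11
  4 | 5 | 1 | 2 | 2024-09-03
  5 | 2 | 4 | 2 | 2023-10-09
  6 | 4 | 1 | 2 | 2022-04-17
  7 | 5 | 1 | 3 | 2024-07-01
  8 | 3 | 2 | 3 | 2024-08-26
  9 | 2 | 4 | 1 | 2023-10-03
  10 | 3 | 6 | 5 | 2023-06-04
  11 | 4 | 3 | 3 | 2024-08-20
SELECT name, city FROM customers WHERE city IN ('Dallas', 'Chicago', 'Austin')

Execution result:
name | city
Mia Jones | Dallas
Alice Wilson | Dallas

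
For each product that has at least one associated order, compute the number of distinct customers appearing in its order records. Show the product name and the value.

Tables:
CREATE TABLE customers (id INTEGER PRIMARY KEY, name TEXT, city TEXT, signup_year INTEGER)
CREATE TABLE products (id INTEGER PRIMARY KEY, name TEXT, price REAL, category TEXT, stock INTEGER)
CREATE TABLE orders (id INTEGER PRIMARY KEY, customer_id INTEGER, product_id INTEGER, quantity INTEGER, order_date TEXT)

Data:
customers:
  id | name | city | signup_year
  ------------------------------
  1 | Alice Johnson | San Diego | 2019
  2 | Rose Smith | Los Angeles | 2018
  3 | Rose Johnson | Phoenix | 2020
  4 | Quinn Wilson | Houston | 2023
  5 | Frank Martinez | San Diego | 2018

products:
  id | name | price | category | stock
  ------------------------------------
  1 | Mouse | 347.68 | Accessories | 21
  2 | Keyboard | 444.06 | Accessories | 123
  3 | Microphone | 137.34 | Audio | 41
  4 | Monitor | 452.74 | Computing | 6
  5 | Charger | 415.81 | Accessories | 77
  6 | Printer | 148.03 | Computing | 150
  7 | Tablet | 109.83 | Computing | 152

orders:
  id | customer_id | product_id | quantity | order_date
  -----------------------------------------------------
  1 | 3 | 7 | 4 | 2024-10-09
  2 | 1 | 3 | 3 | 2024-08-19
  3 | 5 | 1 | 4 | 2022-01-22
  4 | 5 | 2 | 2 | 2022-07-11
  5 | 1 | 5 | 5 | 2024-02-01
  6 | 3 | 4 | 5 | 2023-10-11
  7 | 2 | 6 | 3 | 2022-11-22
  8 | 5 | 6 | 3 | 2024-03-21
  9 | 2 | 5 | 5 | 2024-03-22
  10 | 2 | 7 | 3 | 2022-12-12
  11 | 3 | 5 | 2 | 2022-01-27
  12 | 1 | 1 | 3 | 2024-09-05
SELECT p.name, COUNT(DISTINCT c.customer_id) AS distinct_customer_count FROM orders c JOIN products p ON c.product_id = p.id GROUP BY p.id, p.name

Execution result:
name | distinct_customer_count
Mouse | 2
Keyboard | 1
Microphone | 1
Monitor | 1
Charger | 3
Printer | 2
Tablet | 2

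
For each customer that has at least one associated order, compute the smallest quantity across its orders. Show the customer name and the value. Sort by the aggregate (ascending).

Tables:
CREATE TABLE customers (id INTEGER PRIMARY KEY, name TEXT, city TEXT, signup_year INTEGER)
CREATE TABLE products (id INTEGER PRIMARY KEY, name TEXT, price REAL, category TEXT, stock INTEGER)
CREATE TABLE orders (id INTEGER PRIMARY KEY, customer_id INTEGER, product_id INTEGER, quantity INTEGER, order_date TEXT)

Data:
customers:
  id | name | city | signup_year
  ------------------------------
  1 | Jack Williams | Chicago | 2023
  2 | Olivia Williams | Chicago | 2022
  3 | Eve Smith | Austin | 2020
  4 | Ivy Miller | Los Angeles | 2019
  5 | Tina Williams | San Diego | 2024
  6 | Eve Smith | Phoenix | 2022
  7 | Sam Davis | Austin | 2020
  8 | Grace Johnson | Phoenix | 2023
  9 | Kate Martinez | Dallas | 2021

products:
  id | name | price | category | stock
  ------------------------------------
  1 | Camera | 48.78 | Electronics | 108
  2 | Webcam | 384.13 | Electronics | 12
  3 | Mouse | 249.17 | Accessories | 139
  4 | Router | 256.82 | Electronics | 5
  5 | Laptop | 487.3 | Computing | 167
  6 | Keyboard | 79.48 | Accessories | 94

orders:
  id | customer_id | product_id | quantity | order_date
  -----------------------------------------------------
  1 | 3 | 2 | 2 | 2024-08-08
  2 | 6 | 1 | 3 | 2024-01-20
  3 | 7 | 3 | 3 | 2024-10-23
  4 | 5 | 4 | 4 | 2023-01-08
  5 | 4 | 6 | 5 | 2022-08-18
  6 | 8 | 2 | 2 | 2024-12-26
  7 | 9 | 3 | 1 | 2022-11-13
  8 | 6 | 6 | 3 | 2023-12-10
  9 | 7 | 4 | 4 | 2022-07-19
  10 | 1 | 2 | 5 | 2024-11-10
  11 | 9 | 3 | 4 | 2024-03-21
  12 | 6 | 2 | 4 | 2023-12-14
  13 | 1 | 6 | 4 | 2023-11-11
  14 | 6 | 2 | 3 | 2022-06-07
SELECT p.name, MIN(c.quantity) AS min_quantity FROM orders c JOIN customers p ON c.customer_id = p.id GROUP BY p.id, p.name ORDER BY min_quantity ASC

Execution result:
name | min_quantity
Kate Martinez | 1
Eve Smith | 2
Grace Johnson | 2
Eve Smith | 3
Sam Davis | 3
Jack Williams | 4
Tina Williams | 4
Ivy Miller | 5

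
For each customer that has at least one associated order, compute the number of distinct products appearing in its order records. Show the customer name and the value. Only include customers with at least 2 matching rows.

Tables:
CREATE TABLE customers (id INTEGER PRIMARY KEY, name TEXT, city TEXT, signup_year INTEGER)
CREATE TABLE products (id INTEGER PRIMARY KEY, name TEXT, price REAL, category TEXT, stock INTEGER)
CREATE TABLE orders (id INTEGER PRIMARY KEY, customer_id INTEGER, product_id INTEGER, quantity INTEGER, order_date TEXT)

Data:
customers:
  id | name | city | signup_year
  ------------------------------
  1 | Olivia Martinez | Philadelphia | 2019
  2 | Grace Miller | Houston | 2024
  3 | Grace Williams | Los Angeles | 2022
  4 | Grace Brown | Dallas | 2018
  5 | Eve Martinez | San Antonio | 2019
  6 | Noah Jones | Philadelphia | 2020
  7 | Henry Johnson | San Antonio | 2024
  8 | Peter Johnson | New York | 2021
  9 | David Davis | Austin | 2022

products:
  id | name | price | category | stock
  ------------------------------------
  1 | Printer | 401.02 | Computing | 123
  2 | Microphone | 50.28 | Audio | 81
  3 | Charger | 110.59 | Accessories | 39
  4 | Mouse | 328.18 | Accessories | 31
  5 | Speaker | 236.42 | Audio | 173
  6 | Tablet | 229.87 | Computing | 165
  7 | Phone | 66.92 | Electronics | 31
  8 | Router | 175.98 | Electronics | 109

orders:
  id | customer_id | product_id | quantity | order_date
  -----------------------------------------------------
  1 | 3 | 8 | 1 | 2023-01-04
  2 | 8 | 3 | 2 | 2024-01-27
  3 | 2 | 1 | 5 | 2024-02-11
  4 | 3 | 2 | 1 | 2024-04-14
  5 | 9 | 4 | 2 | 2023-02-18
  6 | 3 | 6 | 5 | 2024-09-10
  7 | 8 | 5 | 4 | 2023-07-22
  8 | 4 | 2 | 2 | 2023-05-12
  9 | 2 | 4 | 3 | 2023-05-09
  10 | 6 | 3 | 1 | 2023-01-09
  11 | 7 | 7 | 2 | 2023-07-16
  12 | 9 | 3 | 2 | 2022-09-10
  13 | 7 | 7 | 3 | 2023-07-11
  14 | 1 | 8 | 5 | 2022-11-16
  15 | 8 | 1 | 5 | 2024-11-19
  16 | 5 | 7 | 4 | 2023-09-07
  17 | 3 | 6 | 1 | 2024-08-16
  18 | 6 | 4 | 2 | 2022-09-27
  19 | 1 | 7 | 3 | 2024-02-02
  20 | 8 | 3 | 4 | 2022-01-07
SELECT p.name, COUNT(DISTINCT c.product_id) AS distinct_product_count FROM orders c JOIN customers p ON c.customer_id = p.id GROUP BY p.id, p.name HAVING COUNT(*) >= 2

Execution result:
name | distinct_product_count
Olivia Martinez | 2
Grace Miller | 2
Grace Williams | 3
Noah Jones | 2
Henry Johnson | 1
Peter Johnson | 3
David Davis | 2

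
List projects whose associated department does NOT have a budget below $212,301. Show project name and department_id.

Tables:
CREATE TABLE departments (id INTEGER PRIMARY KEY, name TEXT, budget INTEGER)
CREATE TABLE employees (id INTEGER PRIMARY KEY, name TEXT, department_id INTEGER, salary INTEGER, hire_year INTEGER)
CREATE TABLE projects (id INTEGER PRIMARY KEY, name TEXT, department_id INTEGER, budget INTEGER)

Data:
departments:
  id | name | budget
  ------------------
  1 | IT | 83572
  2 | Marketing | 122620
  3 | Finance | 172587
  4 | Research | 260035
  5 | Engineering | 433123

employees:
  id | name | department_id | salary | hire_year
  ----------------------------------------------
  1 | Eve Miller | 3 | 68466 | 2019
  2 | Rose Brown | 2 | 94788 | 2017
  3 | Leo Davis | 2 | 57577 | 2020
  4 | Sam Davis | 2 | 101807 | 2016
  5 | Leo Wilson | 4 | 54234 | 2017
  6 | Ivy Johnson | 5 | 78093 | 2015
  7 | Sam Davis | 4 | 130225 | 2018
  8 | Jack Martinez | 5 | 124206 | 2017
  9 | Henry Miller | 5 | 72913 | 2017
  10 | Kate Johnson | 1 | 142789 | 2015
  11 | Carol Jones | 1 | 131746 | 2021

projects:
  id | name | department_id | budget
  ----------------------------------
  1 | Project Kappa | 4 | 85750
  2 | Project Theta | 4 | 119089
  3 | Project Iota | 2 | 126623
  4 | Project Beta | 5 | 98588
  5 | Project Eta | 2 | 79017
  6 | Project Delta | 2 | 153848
SELECT name, department_id FROM projects WHERE department_id NOT IN (SELECT id FROM departments WHERE budget < 212301)

Execution result:
name | department_id
Project Kappa | 4
Project Theta | 4
Project Beta | 5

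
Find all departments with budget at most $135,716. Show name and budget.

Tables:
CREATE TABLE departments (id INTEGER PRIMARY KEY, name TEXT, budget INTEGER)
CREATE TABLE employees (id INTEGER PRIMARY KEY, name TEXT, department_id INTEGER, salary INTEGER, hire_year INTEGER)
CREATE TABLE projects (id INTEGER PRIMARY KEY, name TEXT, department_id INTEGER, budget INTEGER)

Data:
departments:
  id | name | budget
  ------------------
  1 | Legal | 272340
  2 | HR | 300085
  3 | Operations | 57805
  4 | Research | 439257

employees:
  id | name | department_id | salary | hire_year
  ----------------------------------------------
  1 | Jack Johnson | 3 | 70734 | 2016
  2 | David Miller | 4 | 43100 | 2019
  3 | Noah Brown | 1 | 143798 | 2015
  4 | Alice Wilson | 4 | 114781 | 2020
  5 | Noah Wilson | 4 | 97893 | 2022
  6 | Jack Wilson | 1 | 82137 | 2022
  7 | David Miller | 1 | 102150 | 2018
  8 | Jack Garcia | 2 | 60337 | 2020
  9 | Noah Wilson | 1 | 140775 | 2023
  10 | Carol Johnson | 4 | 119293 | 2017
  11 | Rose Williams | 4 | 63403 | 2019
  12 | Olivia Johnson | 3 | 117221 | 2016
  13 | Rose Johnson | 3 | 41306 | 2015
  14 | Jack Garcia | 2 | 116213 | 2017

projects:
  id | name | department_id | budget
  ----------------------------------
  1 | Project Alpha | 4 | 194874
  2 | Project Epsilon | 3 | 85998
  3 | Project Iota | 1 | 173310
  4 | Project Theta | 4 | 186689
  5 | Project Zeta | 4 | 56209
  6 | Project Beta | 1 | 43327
SELECT name, budget FROM departments WHERE budget <= 135716

Execution result:
name | budget
Operations | 57805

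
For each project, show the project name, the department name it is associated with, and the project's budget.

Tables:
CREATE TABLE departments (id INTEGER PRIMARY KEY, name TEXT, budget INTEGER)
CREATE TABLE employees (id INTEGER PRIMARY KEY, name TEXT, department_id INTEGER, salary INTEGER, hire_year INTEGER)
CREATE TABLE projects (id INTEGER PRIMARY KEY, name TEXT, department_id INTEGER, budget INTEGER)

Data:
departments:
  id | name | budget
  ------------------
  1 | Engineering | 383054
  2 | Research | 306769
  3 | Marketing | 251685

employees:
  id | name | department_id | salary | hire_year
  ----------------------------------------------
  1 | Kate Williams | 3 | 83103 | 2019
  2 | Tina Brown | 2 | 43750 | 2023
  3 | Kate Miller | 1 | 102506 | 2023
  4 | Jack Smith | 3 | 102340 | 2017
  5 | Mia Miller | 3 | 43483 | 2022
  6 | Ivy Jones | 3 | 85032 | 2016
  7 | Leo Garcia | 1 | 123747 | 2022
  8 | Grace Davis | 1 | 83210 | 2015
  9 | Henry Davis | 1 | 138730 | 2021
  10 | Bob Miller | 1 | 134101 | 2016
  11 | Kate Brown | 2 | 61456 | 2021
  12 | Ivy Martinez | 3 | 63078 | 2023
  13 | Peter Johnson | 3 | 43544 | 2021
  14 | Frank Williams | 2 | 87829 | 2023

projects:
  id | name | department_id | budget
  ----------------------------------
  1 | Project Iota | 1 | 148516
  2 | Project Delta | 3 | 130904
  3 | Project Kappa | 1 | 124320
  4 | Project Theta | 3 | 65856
SELECT c.name, p.name AS department, c.budget FROM projects c JOIN departments p ON c.department_id = p.id

Execution result:
name | department | budget
Project Iota | Engineering | 148516
Project Delta | Marketing | 130904
Project Kappa | Engineering | 124320
Project Theta | Marketing | 65856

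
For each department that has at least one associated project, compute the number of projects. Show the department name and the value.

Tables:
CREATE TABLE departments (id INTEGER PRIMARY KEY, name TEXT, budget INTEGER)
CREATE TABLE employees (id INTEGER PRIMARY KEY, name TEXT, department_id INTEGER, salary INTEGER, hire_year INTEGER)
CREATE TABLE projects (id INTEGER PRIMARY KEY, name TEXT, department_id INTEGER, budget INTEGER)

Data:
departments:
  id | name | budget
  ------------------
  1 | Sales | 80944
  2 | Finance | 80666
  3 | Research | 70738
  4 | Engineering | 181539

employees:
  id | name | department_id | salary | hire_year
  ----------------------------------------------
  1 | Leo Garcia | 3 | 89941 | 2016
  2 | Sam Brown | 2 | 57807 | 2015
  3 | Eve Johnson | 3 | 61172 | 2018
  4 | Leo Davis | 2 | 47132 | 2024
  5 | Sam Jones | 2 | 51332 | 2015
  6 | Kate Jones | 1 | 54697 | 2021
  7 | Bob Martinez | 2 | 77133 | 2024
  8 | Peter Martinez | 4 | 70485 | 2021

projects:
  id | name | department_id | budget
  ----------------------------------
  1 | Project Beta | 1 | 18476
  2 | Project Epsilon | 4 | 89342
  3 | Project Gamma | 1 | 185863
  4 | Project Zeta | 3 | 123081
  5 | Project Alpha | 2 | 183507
SELECT p.name, COUNT(*) AS n FROM projects c JOIN departments p ON c.department_id = p.id GROUP BY p.id, p.name

Execution result:
name | n
Sales | 2
Finance | 1
Research | 1
Engineering | 1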